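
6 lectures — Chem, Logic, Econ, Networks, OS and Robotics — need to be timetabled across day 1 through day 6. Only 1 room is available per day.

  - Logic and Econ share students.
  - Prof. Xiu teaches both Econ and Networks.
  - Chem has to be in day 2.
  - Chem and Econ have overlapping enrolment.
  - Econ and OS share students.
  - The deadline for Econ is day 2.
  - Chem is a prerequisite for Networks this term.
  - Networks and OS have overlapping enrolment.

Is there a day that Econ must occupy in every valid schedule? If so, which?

day 1

Econ's window is day 1–day 2.
Chem is fixed at day 2, and Econ can't share a day with Chem.
So Econ must be day 1.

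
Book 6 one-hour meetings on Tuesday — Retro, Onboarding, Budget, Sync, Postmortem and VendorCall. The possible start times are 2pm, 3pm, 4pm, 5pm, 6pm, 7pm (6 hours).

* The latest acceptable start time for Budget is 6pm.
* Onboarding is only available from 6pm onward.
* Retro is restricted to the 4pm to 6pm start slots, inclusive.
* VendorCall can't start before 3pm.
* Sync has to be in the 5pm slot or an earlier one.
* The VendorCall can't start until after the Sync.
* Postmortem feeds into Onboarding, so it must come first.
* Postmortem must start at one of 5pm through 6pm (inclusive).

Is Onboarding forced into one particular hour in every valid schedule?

Onboarding can be 6pm (e.g. Onboarding in 6pm, Retro in 4pm, Budget in 2pm, Postmortem in 5pm, Sync in 2pm, VendorCall in 3pm) or 7pm (e.g. VendorCall=3pm; Postmortem=5pm; Sync=2pm; Budget=2pm; Retro=4pm; Onboarding=7pm).

No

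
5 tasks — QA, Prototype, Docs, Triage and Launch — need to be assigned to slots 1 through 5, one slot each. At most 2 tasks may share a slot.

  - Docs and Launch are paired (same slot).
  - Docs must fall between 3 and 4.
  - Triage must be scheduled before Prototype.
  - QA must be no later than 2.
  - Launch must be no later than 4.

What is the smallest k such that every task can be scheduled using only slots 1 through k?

The precedence chain requires at least 2 distinct slots.
With at most 2 per slot and 5 tasks, at least 3 slots are needed.
Docs can't be placed before 3, so the schedule must run through at least slot 3.
3 works (last occupied slot: 3): for example Launch -> 3; Prototype -> 2; QA -> 1; Triage -> 1; Docs -> 3.

3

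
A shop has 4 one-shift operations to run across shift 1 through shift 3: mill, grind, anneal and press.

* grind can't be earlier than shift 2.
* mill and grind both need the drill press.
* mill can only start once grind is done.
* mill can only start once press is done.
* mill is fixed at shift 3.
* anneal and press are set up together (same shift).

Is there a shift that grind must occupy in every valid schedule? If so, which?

grind's window is shift 2–shift 3.
mill is fixed at shift 3, and grind can't share a shift with mill.
So grind must be shift 2.

shift 2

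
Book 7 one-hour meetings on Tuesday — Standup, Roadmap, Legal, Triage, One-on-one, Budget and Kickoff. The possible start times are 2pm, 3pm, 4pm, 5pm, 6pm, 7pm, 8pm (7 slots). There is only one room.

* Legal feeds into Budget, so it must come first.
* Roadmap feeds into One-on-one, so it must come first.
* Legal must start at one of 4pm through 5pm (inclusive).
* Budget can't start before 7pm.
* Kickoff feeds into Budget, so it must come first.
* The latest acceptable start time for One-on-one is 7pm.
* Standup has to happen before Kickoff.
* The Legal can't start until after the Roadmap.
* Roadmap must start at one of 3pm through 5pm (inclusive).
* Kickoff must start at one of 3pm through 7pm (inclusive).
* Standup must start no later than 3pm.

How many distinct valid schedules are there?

23

Splitting on Standup: it can be 2pm (21), 3pm (2). Listing each branch's schedules as (Roadmap, Legal, Triage, One-on-one, Budget, Kickoff):
Standup=2pm: (3pm,4pm,5pm,6pm,8pm,7pm) (3pm,4pm,5pm,7pm,8pm,6pm) (3pm,4pm,6pm,5pm,8pm,7pm) (3pm,4pm,6pm,7pm,8pm,5pm) (3pm,4pm,7pm,5pm,8pm,6pm) (3pm,4pm,7pm,6pm,8pm,5pm) (3pm,4pm,8pm,5pm,7pm,6pm) (3pm,4pm,8pm,6pm,7pm,5pm) (3pm,5pm,4pm,6pm,8pm,7pm) (3pm,5pm,4pm,7pm,8pm,6pm) (3pm,5pm,6pm,4pm,8pm,7pm) (3pm,5pm,6pm,7pm,8pm,4pm) (3pm,5pm,7pm,4pm,8pm,6pm) (3pm,5pm,7pm,6pm,8pm,4pm) (3pm,5pm,8pm,4pm,7pm,6pm) (3pm,5pm,8pm,6pm,7pm,4pm) (4pm,5pm,3pm,6pm,8pm,7pm) (4pm,5pm,3pm,7pm,8pm,6pm) (4pm,5pm,6pm,7pm,8pm,3pm) (4pm,5pm,7pm,6pm,8pm,3pm) (4pm,5pm,8pm,6pm,7pm,3pm) — 21.
Standup=3pm: (4pm,5pm,2pm,6pm,8pm,7pm) (4pm,5pm,2pm,7pm,8pm,6pm) — 2.
Summing: 21 + 2 = 23.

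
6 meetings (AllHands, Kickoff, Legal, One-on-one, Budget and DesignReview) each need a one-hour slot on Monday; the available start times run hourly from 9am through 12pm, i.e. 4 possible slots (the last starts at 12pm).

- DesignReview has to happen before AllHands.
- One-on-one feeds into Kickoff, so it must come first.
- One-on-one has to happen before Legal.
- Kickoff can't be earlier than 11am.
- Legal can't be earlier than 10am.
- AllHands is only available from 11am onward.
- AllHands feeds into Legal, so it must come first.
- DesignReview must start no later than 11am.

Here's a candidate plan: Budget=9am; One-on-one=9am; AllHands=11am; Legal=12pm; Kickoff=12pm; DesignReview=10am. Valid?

DesignReview must start no later than 11am — holds.
AllHands is only available from 11am onward — holds.
AllHands feeds into Legal, so it must come first — holds.
DesignReview has to happen before AllHands — holds.
Kickoff can't be earlier than 11am — holds.
One-on-one feeds into Kickoff, so it must come first — holds.
Legal can't be earlier than 10am — holds.
One-on-one has to happen before Legal — holds.

Yes, all constraints hold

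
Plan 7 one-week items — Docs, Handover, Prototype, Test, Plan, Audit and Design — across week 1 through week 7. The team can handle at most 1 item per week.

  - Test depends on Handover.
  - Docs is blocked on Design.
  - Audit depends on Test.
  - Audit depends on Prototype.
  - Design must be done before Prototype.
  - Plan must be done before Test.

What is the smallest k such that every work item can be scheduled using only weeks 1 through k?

The precedence chain requires at least 3 distinct weeks.
With at most 1 per week and 7 work items, at least 7 weeks are needed.
7 works (last occupied week: week 7): for example Handover=week 1, Docs=week 7, Audit=week 6, Plan=week 2, Test=week 3, Design=week 4, Prototype=week 5.

7 weeks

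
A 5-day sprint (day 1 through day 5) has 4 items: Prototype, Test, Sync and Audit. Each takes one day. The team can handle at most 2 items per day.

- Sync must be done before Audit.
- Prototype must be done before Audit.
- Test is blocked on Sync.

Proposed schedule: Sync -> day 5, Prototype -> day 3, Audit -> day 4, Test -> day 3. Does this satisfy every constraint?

Sync must be done before Audit — violated.
Test is blocked on Sync — violated.
Prototype must be done before Audit — holds.
The team can handle at most 2 items per day — holds.

No — it violates: Test is blocked on Sync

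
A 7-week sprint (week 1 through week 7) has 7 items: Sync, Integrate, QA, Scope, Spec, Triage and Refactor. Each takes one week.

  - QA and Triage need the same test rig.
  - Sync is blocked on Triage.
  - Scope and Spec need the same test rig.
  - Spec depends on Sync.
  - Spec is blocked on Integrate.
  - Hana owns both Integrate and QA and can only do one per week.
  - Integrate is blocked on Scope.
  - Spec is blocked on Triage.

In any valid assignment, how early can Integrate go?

Precedence pushes Integrate to at least week 2; downstream work caps Integrate at week 6.
Integrate at week 2 is achievable: Triage=week 1; QA=week 3; Spec=week 3; Integrate=week 2; Refactor=week 1; Scope=week 1; Sync=week 2.

week 2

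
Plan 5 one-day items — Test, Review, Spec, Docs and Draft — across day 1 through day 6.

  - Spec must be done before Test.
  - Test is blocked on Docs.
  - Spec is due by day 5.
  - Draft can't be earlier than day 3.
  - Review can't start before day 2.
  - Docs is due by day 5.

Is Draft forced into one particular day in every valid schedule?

Draft can be day 3 (e.g. Test -> day 2, Draft -> day 3, Review -> day 2, Docs -> day 1, Spec -> day 1) or day 4 (e.g. Test=day 2, Draft=day 4, Review=day 2, Docs=day 1, Spec=day 1).

No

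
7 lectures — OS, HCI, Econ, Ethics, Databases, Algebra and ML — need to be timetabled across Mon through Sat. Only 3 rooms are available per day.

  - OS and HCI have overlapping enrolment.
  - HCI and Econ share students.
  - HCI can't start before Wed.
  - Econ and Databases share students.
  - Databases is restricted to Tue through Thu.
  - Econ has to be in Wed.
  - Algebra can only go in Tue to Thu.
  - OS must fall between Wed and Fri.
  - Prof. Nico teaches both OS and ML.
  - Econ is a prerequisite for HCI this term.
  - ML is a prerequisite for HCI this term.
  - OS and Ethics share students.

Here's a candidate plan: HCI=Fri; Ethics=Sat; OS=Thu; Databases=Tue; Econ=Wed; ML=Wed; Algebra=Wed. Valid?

Yes

OS and HCI have overlapping enrolment — holds.
ML is a prerequisite for HCI this term — holds.
Econ and Databases share students — holds.
Only 3 rooms are available per day — holds.
OS and Ethics share students — holds.
HCI can't start before Wed — holds.
Econ has to be in Wed — holds.
Algebra can only go in Tue to Thu — holds.
Prof. Nico teaches both OS and ML — holds.
HCI and Econ share students — holds.
OS must fall between Wed and Fri — holds.
Econ is a prerequisite for HCI this term — holds.
Databases is restricted to Tue through Thu — holds.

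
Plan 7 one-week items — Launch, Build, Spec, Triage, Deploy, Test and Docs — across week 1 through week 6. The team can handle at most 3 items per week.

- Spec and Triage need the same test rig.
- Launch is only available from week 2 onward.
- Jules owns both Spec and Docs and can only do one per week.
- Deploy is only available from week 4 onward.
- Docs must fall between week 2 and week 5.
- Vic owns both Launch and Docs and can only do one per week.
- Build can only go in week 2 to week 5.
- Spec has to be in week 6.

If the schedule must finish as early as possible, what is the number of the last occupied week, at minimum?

week 6

With at most 3 per week and 7 tasks, at least 3 weeks are needed.
Spec can't be placed before week 6, so the schedule must run through at least week 6.
6 works (last occupied week: week 6): for example Deploy -> week 4; Build -> week 2; Docs -> week 2; Spec -> week 6; Launch -> week 3; Test -> week 1; Triage -> week 1.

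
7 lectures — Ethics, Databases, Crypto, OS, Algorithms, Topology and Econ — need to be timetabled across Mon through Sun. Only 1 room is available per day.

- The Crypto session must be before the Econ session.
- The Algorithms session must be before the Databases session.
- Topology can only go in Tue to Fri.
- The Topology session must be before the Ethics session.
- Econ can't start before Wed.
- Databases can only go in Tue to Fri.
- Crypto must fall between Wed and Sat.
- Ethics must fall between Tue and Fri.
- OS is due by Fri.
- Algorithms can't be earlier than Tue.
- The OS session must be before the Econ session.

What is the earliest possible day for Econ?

Econ is available from Wed; precedence pushes Econ to at least Thu.
Econ at Sun is achievable: Ethics -> Wed; Algorithms -> Thu; Econ -> Sun; Crypto -> Sat; OS -> Mon; Databases -> Fri; Topology -> Tue.
Nothing earlier works — the capacity limit rule out every day before Sun.

Sun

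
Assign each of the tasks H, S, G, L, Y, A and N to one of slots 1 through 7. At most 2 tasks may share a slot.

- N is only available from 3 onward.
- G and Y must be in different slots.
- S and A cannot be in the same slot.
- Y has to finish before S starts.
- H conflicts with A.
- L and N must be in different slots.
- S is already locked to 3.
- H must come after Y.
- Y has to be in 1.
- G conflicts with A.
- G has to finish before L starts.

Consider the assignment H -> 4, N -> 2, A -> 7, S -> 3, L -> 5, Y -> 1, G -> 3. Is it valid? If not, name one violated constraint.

H conflicts with A — holds.
N is only available from 3 onward — violated.
L and N must be in different slots — holds.
S and A cannot be in the same slot — holds.
Y has to finish before S starts — holds.
At most 2 tasks may share a slot — holds.
S is already locked to 3 — holds.
Y has to be in 1 — holds.
G and Y must be in different slots — holds.
H must come after Y — holds.
G conflicts with A — holds.
G has to finish before L starts — holds.

Invalid. N is only available from 3 onward.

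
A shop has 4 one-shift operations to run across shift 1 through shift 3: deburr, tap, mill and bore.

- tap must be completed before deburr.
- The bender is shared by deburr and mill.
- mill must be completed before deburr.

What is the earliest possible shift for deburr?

Precedence pushes deburr to at least shift 2.
deburr at shift 2 is achievable: mill=shift 1, deburr=shift 2, bore=shift 1, tap=shift 1.

shift 2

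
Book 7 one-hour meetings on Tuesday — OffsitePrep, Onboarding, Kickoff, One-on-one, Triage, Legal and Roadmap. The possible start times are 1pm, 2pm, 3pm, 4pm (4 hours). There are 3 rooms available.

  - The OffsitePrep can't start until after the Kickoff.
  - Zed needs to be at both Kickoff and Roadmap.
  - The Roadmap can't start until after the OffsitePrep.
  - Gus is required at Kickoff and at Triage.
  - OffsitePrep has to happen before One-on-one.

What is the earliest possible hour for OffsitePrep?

Precedence pushes OffsitePrep to at least 2pm; downstream work caps OffsitePrep at 3pm.
OffsitePrep at 2pm is achievable: Triage in 2pm; Legal in 1pm; Kickoff in 1pm; OffsitePrep in 2pm; One-on-one in 3pm; Onboarding in 1pm; Roadmap in 3pm.

2pm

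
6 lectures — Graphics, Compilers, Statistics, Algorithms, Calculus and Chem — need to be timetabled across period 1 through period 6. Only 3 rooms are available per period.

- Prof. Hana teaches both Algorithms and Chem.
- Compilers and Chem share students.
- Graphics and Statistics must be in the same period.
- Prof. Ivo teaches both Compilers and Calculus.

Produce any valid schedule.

Chem=period 3; Calculus=period 2; Compilers=period 1; Algorithms=period 2; Statistics=period 1; Graphics=period 1

Checking: Algorithms(period 2) != Chem(period 3); Compilers(period 1) != Calculus(period 2); Compilers(period 1) != Chem(period 3); Graphics = Statistics = period 1; max 3 per period (cap 3).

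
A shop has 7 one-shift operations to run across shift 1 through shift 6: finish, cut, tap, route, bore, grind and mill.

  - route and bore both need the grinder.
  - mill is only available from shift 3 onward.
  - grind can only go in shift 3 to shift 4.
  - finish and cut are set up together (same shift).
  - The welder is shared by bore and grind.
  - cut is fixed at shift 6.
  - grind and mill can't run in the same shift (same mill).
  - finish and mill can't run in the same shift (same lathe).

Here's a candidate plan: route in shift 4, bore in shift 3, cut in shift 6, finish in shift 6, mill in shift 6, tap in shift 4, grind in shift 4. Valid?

route and bore both need the grinder — holds.
grind and mill can't run in the same shift (same mill) — holds.
cut is fixed at shift 6 — holds.
finish and cut are set up together (same shift) — holds.
finish and mill can't run in the same shift (same lathe) — violated.
The welder is shared by bore and grind — holds.
grind can only go in shift 3 to shift 4 — holds.
mill is only available from shift 3 onward — holds.

No. finish and mill can't run in the same shift (same lathe) is not satisfied.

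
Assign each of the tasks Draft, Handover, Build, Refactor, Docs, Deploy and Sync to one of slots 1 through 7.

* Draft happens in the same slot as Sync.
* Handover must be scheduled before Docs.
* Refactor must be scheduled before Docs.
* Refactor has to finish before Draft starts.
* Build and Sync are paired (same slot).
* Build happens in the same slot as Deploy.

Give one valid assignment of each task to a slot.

Handover in 1, Refactor in 1, Build in 2, Docs in 2, Deploy in 2, Sync in 2, Draft in 2

Checking: Refactor(1) before Docs(2); Handover(1) before Docs(2); Refactor(1) before Draft(2); Draft = Sync = 2; Build = Sync = 2; Build = Deploy = 2.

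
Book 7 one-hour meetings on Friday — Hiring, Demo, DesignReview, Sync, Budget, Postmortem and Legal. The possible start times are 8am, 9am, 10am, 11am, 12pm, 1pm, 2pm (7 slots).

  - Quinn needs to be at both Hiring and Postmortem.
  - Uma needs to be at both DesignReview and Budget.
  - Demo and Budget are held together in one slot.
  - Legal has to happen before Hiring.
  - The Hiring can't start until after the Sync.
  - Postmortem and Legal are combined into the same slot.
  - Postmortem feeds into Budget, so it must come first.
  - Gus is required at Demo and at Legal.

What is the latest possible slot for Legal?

Downstream work caps Legal at 1pm.
Legal at 1pm is achievable: Demo=2pm, Budget=2pm, Postmortem=1pm, Hiring=2pm, Legal=1pm, Sync=8am, DesignReview=8am.

1pm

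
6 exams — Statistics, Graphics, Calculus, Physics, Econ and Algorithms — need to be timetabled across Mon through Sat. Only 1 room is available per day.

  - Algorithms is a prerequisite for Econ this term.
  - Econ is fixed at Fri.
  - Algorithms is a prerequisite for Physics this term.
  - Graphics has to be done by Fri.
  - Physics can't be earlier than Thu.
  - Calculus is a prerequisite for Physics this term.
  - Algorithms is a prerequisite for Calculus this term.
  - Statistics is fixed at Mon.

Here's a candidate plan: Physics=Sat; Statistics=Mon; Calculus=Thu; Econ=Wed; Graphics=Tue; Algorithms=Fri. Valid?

Invalid. Algorithms is a prerequisite for Econ this term.

Statistics is fixed at Mon — holds.
Algorithms is a prerequisite for Econ this term — violated.
Algorithms is a prerequisite for Calculus this term — violated.
Only 1 room is available per day — holds.
Econ is fixed at Fri — violated.
Algorithms is a prerequisite for Physics this term — holds.
Calculus is a prerequisite for Physics this term — holds.
Graphics has to be done by Fri — holds.
Physics can't be earlier than Thu — holds.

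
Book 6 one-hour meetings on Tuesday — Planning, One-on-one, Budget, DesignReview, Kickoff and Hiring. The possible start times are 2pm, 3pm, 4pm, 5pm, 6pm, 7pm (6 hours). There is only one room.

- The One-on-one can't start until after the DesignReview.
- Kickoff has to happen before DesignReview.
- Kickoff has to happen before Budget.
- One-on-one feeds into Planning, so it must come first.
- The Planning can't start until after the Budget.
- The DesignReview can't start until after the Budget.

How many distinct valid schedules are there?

Splitting on Planning: it can be 6pm (1), 7pm (5). Listing each branch's schedules as (One-on-one, Budget, DesignReview, Kickoff, Hiring):
Planning=6pm: (5pm,3pm,4pm,2pm,7pm) — 1.
Planning=7pm: (5pm,3pm,4pm,2pm,6pm) (6pm,3pm,4pm,2pm,5pm) (6pm,3pm,5pm,2pm,4pm) (6pm,4pm,5pm,2pm,3pm) (6pm,4pm,5pm,3pm,2pm) — 5.
Summing: 1 + 5 = 6.

6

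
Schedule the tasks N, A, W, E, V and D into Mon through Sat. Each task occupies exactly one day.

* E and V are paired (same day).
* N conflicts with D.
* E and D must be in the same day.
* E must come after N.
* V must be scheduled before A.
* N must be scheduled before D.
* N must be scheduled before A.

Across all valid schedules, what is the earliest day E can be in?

Precedence pushes E to at least Tue; E must be in the same day as V, which can't be after Fri, so E is at most Fri.
E at Tue is achievable: D=Tue; V=Tue; W=Mon; N=Mon; E=Tue; A=Wed.

Tue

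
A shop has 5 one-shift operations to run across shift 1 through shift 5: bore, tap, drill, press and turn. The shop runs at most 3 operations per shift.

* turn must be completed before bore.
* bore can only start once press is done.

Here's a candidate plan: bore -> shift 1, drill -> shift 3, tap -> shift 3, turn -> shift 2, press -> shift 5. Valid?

No. bore can only start once press is done is not satisfied.

bore can only start once press is done — violated.
turn must be completed before bore — violated.
The shop runs at most 3 operations per shift — holds.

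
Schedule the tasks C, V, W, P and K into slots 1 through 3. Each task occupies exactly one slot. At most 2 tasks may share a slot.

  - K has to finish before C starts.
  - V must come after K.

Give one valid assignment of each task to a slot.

C -> 2, V -> 2, W -> 1, P -> 3, K -> 1

Checking: K(1) before V(2); K(1) before C(2); max 2 per slot (cap 2).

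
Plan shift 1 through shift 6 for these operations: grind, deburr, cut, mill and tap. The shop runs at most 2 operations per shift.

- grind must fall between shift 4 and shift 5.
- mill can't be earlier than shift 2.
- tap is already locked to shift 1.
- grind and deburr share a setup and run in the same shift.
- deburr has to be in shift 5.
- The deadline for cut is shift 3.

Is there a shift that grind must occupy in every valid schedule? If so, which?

shift 5

Grind is available from shift 4; grind must be in the same shift as deburr, which can't be before shift 5, so grind is at least shift 5; grind's own window allows nothing later than shift 5.
So grind is pinned to shift 5.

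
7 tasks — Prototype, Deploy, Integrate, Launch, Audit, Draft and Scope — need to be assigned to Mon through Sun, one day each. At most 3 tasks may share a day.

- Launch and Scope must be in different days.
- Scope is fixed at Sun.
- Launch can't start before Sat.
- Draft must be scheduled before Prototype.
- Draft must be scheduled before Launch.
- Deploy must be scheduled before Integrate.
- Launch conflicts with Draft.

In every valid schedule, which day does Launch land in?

Launch's window is Sat–Sun.
Scope is fixed at Sun, and Launch can't share a day with Scope.
So Launch must be Sat.

Sat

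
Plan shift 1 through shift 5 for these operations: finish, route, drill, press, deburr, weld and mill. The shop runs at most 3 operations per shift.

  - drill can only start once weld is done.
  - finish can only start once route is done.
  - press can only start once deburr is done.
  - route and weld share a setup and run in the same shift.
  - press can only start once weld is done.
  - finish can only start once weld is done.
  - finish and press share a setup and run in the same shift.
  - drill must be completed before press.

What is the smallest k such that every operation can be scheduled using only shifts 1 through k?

The precedence chain requires at least 3 distinct shifts.
With at most 3 per shift and 7 operations, at least 3 shifts are needed.
3 works (last occupied shift: shift 3): for example drill in shift 2, press in shift 3, mill in shift 2, deburr in shift 1, weld in shift 1, route in shift 1, finish in shift 3.

3 shifts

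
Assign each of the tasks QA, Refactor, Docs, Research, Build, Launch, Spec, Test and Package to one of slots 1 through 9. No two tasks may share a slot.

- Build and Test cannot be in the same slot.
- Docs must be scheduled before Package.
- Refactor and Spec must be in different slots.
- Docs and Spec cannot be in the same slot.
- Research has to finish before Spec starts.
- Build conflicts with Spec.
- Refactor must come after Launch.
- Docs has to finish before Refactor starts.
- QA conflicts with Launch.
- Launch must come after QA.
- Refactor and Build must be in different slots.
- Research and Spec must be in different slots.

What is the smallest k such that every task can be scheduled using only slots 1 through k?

The precedence chain requires at least 3 distinct slots.
With at most 1 per slot and 9 tasks, at least 9 slots are needed.
9 works (last occupied slot: 9): for example Docs=1, QA=2, Launch=3, Package=7, Spec=6, Refactor=4, Test=9, Research=5, Build=8.

9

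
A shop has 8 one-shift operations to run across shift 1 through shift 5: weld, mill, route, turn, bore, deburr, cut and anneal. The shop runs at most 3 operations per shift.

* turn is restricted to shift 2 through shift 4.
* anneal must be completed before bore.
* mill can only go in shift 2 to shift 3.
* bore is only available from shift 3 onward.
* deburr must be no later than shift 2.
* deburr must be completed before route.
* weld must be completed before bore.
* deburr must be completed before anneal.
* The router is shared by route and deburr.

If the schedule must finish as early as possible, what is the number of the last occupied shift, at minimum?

shift 3

The precedence chain requires at least 3 distinct shifts.
With at most 3 per shift and 8 operations, at least 3 shifts are needed.
3 works (last occupied shift: shift 3): for example weld -> shift 1; deburr -> shift 1; bore -> shift 3; route -> shift 3; anneal -> shift 2; mill -> shift 2; turn -> shift 2; cut -> shift 1.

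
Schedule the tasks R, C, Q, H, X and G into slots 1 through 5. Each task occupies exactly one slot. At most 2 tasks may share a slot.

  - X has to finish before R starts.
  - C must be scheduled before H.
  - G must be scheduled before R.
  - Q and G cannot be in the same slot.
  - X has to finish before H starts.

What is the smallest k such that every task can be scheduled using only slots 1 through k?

The precedence chain requires at least 2 distinct slots.
With at most 2 per slot and 6 tasks, at least 3 slots are needed.
3 works (last occupied slot: 3): for example Q -> 3; R -> 2; C -> 2; G -> 1; H -> 3; X -> 1.

3 slots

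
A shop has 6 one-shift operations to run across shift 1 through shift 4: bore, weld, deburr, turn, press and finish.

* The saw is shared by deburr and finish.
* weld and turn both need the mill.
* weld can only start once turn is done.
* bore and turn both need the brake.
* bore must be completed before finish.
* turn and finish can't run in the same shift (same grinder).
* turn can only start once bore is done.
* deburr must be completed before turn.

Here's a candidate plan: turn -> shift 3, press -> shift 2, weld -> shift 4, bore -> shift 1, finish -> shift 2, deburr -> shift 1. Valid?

Valid

The saw is shared by deburr and finish — holds.
weld can only start once turn is done — holds.
bore and turn both need the brake — holds.
weld and turn both need the mill — holds.
bore must be completed before finish — holds.
turn and finish can't run in the same shift (same grinder) — holds.
turn can only start once bore is done — holds.
deburr must be completed before turn — holds.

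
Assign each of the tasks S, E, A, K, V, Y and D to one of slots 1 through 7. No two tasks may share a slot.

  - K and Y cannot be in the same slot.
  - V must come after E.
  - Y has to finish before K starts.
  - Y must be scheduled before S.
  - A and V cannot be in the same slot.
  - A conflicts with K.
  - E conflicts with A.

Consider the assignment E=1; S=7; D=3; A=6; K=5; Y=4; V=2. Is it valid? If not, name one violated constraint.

Y has to finish before K starts — holds.
E conflicts with A — holds.
A conflicts with K — holds.
Y must be scheduled before S — holds.
V must come after E — holds.
A and V cannot be in the same slot — holds.
K and Y cannot be in the same slot — holds.
No two tasks may share a slot — holds.

Yes, all constraints hold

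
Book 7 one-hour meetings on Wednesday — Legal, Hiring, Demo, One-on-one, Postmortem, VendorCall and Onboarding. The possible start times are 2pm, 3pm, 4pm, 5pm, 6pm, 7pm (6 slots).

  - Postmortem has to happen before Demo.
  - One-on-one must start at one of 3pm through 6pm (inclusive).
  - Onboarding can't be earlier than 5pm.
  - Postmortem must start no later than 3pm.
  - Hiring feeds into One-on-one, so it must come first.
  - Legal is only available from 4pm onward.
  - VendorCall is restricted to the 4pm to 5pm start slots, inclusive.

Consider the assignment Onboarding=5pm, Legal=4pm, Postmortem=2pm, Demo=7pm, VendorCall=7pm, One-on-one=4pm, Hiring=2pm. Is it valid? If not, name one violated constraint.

Postmortem must start no later than 3pm — holds.
Hiring feeds into One-on-one, so it must come first — holds.
Onboarding can't be earlier than 5pm — holds.
VendorCall is restricted to the 4pm to 5pm start slots, inclusive — violated.
One-on-one must start at one of 3pm through 6pm (inclusive) — holds.
Legal is only available from 4pm onward — holds.
Postmortem has to happen before Demo — holds.

No. VendorCall is restricted to the 4pm to 5pm start slots, inclusive is not satisfied.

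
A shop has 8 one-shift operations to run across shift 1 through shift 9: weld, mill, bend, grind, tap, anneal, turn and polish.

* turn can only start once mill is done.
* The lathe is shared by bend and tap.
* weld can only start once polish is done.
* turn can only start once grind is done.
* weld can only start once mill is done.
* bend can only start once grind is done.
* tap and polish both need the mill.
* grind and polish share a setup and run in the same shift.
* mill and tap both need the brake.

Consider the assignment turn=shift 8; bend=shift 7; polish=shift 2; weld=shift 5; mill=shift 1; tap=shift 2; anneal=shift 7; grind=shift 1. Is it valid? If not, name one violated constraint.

No. tap and polish both need the mill is not satisfied.

tap and polish both need the mill — violated.
turn can only start once mill is done — holds.
weld can only start once mill is done — holds.
mill and tap both need the brake — holds.
turn can only start once grind is done — holds.
The lathe is shared by bend and tap — holds.
bend can only start once grind is done — holds.
weld can only start once polish is done — holds.
grind and polish share a setup and run in the same shift — violated.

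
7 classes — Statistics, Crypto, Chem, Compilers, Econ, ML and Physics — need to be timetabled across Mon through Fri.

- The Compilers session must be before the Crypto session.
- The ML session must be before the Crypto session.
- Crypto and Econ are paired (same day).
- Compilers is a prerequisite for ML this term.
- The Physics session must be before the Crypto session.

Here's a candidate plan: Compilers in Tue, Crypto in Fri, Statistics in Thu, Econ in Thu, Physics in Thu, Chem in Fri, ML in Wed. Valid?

The Physics session must be before the Crypto session — holds.
Compilers is a prerequisite for ML this term — holds.
The Compilers session must be before the Crypto session — holds.
Crypto and Econ are paired (same day) — violated.
The ML session must be before the Crypto session — holds.

Invalid. Crypto and Econ are paired (same day).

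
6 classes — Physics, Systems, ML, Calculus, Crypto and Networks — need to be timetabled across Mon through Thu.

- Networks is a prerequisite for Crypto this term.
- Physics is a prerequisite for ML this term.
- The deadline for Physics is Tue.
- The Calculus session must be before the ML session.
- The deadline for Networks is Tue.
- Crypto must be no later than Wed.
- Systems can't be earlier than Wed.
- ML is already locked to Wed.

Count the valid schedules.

24

Splitting on Physics: it can be Mon (12), Tue (12). Listing each branch's schedules as (Systems, ML, Calculus, Crypto, Networks):
Physics=Mon: (Wed,Wed,Mon,Tue,Mon) (Wed,Wed,Mon,Wed,Mon) (Wed,Wed,Mon,Wed,Tue) (Wed,Wed,Tue,Tue,Mon) (Wed,Wed,Tue,Wed,Mon) (Wed,Wed,Tue,Wed,Tue) (Thu,Wed,Mon,Tue,Mon) (Thu,Wed,Mon,Wed,Mon) (Thu,Wed,Mon,Wed,Tue) (Thu,Wed,Tue,Tue,Mon) (Thu,Wed,Tue,Wed,Mon) (Thu,Wed,Tue,Wed,Tue) — 12.
Physics=Tue: (Wed,Wed,Mon,Tue,Mon) (Wed,Wed,Mon,Wed,Mon) (Wed,Wed,Mon,Wed,Tue) (Wed,Wed,Tue,Tue,Mon) (Wed,Wed,Tue,Wed,Mon) (Wed,Wed,Tue,Wed,Tue) (Thu,Wed,Mon,Tue,Mon) (Thu,Wed,Mon,Wed,Mon) (Thu,Wed,Mon,Wed,Tue) (Thu,Wed,Tue,Tue,Mon) (Thu,Wed,Tue,Wed,Mon) (Thu,Wed,Tue,Wed,Tue) — 12.
Summing: 12 + 12 = 24.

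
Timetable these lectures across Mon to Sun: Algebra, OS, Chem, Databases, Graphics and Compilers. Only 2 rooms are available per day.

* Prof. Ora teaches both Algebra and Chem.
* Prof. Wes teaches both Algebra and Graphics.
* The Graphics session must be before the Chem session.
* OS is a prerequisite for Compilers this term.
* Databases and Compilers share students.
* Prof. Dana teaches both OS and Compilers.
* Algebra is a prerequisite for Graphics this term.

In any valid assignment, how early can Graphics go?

Tue

Precedence pushes Graphics to at least Tue; downstream work caps Graphics at Sat.
Graphics at Tue is achievable: OS in Mon; Graphics in Tue; Algebra in Mon; Compilers in Tue; Chem in Wed; Databases in Wed.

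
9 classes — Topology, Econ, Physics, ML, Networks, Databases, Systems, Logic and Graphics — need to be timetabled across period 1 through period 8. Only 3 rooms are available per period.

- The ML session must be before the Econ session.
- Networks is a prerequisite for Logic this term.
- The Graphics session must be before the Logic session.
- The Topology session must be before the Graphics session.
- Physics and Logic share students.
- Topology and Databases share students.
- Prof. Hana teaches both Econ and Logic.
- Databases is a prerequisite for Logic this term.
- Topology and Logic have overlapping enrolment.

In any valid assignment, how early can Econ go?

Precedence pushes Econ to at least period 2.
Econ at period 2 is achievable: Topology=period 1, Physics=period 4, Systems=period 3, Logic=period 3, Graphics=period 2, ML=period 1, Econ=period 2, Networks=period 1, Databases=period 2.

period 2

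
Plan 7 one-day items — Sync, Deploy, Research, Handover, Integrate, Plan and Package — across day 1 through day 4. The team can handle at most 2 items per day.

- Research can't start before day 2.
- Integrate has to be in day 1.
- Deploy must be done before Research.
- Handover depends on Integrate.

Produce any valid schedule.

Package in day 4; Research in day 2; Handover in day 2; Deploy in day 1; Plan in day 3; Integrate in day 1; Sync in day 3

Checking: Deploy(day 1) before Research(day 2); Integrate(day 1) before Handover(day 2); Integrate=day 1 in [day 1,day 1]; Research=day 2 in [day 2,day 4]; max 2 per day (cap 2).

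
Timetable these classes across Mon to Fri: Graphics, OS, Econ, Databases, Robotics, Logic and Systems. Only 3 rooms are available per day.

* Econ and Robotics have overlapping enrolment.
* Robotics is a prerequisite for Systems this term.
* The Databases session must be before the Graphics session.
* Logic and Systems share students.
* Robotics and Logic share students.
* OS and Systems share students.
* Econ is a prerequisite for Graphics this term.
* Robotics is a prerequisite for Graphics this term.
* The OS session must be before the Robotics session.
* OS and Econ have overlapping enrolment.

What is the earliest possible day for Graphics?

Precedence pushes Graphics to at least Wed.
Graphics at Thu is achievable: Logic=Mon, OS=Mon, Econ=Wed, Robotics=Tue, Graphics=Thu, Systems=Wed, Databases=Mon.
Nothing earlier works — the conflict and capacity constraints rule out every day before Thu.

Thu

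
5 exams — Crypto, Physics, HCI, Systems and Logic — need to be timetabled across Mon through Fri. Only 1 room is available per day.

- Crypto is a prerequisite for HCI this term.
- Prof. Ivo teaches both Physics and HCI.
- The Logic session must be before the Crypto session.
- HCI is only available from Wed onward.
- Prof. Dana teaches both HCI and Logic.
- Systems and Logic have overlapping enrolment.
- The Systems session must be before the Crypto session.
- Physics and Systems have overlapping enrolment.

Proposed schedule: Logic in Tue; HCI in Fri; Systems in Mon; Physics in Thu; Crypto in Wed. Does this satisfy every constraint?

Yes, all constraints hold

The Logic session must be before the Crypto session — holds.
Prof. Ivo teaches both Physics and HCI — holds.
Crypto is a prerequisite for HCI this term — holds.
Only 1 room is available per day — holds.
Systems and Logic have overlapping enrolment — holds.
Prof. Dana teaches both HCI and Logic — holds.
The Systems session must be before the Crypto session — holds.
HCI is only available from Wed onward — holds.
Physics and Systems have overlapping enrolment — holds.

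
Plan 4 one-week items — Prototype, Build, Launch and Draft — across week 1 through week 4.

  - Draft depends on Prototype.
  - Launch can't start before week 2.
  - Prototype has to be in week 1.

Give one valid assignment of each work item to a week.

Launch=week 2, Prototype=week 1, Draft=week 2, Build=week 1

Checking: Prototype(week 1) before Draft(week 2); Prototype=week 1 in [week 1,week 1]; Launch=week 2 in [week 2,week 4].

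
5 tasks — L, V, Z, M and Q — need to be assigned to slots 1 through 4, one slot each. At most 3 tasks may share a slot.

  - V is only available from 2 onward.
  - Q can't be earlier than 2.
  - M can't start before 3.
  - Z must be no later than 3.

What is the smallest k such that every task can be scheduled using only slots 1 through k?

3

With at most 3 per slot and 5 tasks, at least 2 slots are needed.
M can't be placed before 3, so the schedule must run through at least slot 3.
3 works (last occupied slot: 3): for example Z -> 1, L -> 1, Q -> 2, M -> 3, V -> 2.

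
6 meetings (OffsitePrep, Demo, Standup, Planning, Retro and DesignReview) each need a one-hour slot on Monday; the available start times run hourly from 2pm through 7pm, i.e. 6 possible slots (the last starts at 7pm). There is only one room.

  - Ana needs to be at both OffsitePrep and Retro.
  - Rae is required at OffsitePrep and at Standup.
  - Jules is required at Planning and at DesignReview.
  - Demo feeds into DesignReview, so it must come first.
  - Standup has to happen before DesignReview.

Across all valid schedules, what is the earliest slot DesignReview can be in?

4pm

Precedence pushes DesignReview to at least 3pm.
DesignReview at 4pm is achievable: Retro=7pm; Standup=3pm; OffsitePrep=5pm; Planning=6pm; DesignReview=4pm; Demo=2pm.
Nothing earlier works — the conflict and capacity constraints rule out every slot before 4pm.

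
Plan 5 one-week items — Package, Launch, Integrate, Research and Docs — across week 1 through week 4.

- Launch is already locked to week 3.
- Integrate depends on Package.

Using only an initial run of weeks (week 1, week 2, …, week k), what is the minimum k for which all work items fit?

3

The precedence chain requires at least 2 distinct weeks.
Launch can't be placed before week 3, so the schedule must run through at least week 3.
3 works (last occupied week: week 3): for example Launch -> week 3; Package -> week 1; Docs -> week 1; Research -> week 1; Integrate -> week 2.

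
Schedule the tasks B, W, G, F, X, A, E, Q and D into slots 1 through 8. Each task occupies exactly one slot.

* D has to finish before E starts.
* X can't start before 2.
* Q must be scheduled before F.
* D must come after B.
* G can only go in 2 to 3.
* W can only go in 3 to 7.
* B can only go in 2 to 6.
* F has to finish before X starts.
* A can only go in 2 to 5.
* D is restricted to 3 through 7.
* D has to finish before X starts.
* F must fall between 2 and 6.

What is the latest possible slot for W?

7

W is available from 3; W's own window allows nothing later than 7.
W at 7 is achievable: X -> 4, Q -> 1, E -> 4, A -> 2, B -> 2, F -> 2, D -> 3, W -> 7, G -> 2.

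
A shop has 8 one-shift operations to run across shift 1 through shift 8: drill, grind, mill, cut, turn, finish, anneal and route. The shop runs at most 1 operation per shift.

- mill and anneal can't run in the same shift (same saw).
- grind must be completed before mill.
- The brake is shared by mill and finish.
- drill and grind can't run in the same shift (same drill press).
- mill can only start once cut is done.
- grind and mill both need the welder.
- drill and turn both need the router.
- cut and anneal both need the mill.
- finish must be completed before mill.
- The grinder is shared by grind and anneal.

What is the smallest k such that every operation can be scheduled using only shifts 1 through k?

The precedence chain requires at least 2 distinct shifts.
With at most 1 per shift and 8 operations, at least 8 shifts are needed.
8 works (last occupied shift: shift 8): for example anneal -> shift 7, finish -> shift 3, route -> shift 8, drill -> shift 5, cut -> shift 2, mill -> shift 4, grind -> shift 1, turn -> shift 6.

8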